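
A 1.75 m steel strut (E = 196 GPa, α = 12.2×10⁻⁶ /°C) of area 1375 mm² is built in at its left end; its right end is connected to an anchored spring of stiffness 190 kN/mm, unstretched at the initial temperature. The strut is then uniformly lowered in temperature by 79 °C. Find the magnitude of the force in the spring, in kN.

P ≈ 143 kN

Free thermal contraction: δ_free = αΔT L = 12.2×10⁻⁶ × 79 × 1750 = 1.687 mm.
Let P be the tensile force in the spring. The strut extends elastically by PL/(AE) and the spring stretches by P/k; together these equal δ_free.
So P = δ_free / [L/(AE) + 1/k] = 1.687 / [ 1750/(1375×196×10³) + 1/(190×10³) ].
P = 1.687 / 1.176×10⁻⁵ = 143500 N.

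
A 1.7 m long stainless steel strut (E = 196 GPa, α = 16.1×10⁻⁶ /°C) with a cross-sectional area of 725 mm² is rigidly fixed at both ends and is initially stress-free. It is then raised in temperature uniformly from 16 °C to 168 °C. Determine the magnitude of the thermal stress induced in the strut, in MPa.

The supports are rigid, so the total axial strain is zero. The restrained thermal strain is ε = αΔT = 16.1×10⁻⁶ × 152 = 2447.2×10⁻⁶.
σ = EαΔT = 196×10³ × 16.1×10⁻⁶ × 152 = 479.7 MPa (compressive; the strut is trying to expand).

σ ≈ 480 MPa (compressive)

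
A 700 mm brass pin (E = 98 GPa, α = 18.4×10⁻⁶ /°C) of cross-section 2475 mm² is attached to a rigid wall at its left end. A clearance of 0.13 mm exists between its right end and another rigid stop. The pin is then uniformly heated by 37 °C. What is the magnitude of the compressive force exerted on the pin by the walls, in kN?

P ≈ 120 kN

If the wall were absent the pin would grow by αΔT L = 18.4×10⁻⁶ × 37 × 700 = 0.4766 mm.
This exceeds the 0.13 mm gap, so the wall pushes back. The portion of expansion that must be recovered elastically is δ_free − gap = 0.4766 − 0.13 = 0.3466 mm.
That suppressed elongation corresponds to σ = E·Δ/L = 98×10³ × 0.3466/700 = 48.52 MPa.
P = σA = 48.52 × 2475 = 120.1 kN.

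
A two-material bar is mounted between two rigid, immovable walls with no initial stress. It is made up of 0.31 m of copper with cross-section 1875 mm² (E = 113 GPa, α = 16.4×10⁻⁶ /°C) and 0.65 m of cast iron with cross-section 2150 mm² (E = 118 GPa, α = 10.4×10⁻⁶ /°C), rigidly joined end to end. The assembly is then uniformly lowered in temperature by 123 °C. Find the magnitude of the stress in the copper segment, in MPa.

If the supports were absent, the total length change would be Σ αᵢΔT Lᵢ = 16.4×10⁻⁶×123×310 + 10.4×10⁻⁶×123×650 = 1.457 mm.
The walls prevent any net length change, so an axial force P (same in every segment) develops. Compatibility: P · Σ Lᵢ/(AᵢEᵢ) = δ_free.
The series flexibility is Σ Lᵢ/(AᵢEᵢ) = 310/(1875×113×10³) + 650/(2150×118×10³) = 4.025×10⁻⁶ mm/N.
So P = 1.457 / 4.025×10⁻⁶ = 361.9 kN, tensile.
σ_{copper} = P / A = 361900 / 1875 = 193 MPa.

σ ≈ 193 MPa (tensile)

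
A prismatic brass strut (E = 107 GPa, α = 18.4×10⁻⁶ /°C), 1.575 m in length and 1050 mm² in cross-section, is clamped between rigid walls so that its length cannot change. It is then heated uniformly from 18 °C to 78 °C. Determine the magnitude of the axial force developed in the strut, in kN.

P ≈ 124 kN (compressive)

Full restraint means ε = 0, so the stress is σ = EαΔT = 107×10³ × 18.4×10⁻⁶ × 60 = 118.1 MPa.
Then P = σA = 118.1 × 1050 mm² = 124 kN, compressive.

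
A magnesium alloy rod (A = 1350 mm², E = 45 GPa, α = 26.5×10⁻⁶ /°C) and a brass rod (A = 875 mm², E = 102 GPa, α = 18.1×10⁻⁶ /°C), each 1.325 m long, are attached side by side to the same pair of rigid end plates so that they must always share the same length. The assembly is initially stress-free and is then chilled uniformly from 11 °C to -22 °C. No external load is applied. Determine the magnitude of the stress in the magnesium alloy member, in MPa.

σ ≈ 7.42 MPa (tensile)

The magnesium alloy has the larger α, so on cooling it would change length more than the brass if both were free. The rigid plates force a common final length, so the magnesium alloy is put into tension and the brass into compression, with equal and opposite forces P (no external load).
Compatibility of the two members (thermal + elastic change equal): (α₁ − α₂)ΔT = P·[1/(A₁E₁) + 1/(A₂E₂)].
|α₁ − α₂|·ΔT = 8.4×10⁻⁶ × 33 = 0.0002772.
1/(A₁E₁) + 1/(A₂E₂) = 1/(1350×45×10³) + 1/(875×102×10³) = 2.767×10⁻⁸ N⁻¹.
P = 0.0002772 / 2.767×10⁻⁸ = 10020 N = 10.02 kN.
σ_{magnesium alloy} = P/A₁ = 10020/1350 = 7.422 MPa, tensile.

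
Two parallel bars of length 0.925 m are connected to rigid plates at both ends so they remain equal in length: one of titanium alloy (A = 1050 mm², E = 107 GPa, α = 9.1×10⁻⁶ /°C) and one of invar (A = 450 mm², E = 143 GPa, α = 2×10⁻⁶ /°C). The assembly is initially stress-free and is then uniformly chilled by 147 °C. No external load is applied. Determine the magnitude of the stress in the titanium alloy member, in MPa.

σ ≈ 40.7 MPa (tensile)

The titanium alloy has the larger α, so on cooling it would change length more than the invar if both were free. The rigid plates force a common final length, so the titanium alloy is put into tension and the invar into compression, with equal and opposite forces P (no external load).
Equating the net (thermal + elastic) strains gives |α₁ − α₂|·ΔT = P·[1/(A₁E₁) + 1/(A₂E₂)].
|α₁ − α₂|·ΔT = 7.1×10⁻⁶ × 147 = 0.001044.
1/(A₁E₁) + 1/(A₂E₂) = 1/(1050×107×10³) + 1/(450×143×10³) = 2.444×10⁻⁸ N⁻¹.
P = 0.001044 / 2.444×10⁻⁸ = 42700 N = 42.7 kN.
σ_{titanium alloy} = P/A₁ = 42700/1050 = 40.67 MPa, tensile.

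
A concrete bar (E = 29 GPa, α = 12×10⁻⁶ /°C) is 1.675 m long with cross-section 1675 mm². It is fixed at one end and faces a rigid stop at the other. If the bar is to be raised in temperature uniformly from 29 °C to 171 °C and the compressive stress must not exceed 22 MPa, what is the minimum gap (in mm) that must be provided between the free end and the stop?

Free expansion if unrestrained: δ_free = αΔT L = 12×10⁻⁶ × 142 × 1675 = 2.854 mm.
A stress of 22 MPa corresponds to the wall pushing the bar back by σL/E = 22×1675/(29×10³) = 1.271 mm.
So the gap has to take up the difference, g_min = δ_free − σL/E = 2.854 − 1.271 = 1.584 mm.

g ≈ 1.58 mm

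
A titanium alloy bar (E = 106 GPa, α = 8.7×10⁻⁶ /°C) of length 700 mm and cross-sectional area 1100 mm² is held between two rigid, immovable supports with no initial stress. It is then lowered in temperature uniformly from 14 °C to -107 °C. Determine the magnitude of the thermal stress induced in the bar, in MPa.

σ ≈ 112 MPa (tensile)

The supports are rigid, so the total axial strain is zero. The restrained thermal strain is ε = αΔT = 8.7×10⁻⁶ × 121 = 1052.7×10⁻⁶.
Hence σ = E·αΔT = 106×10³ × 1052.7×10⁻⁶ = 111.6 MPa, tensile.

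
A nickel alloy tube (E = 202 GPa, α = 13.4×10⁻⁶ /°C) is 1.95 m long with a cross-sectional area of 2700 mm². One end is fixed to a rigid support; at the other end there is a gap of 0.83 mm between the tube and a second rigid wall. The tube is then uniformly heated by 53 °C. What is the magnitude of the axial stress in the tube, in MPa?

Unrestrained expansion: δ_free = αΔT L = 13.4×10⁻⁶ × 53 × 1950 = 1.385 mm.
After closing the 0.83 mm clearance, 1.385 − 0.83 = 0.5549 mm of expansion remains to be suppressed by the wall.
So σ = E(δ_free − g)/L = 202×10³ × 0.5549/1950 = 57.48 MPa.

σ ≈ 57.5 MPa (compressive)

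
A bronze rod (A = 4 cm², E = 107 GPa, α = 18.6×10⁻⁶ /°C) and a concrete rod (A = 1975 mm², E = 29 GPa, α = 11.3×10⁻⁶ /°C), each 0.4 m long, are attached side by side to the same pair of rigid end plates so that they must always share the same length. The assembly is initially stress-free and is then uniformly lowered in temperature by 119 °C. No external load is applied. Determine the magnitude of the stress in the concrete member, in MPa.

Both members must finish at the same length. With the larger α, the bronze tends to over-contract; the plates restrain it, putting the bronze in tension and the concrete in compression. With no external load the two internal forces are equal and opposite, magnitude P.
Compatibility of the two members (thermal + elastic change equal): (α₁ − α₂)ΔT = P·[1/(A₁E₁) + 1/(A₂E₂)].
|α₁ − α₂|·ΔT = 7.3×10⁻⁶ × 119 = 0.0008687.
1/(A₁E₁) + 1/(A₂E₂) = 1/(400×107×10³) + 1/(1975×29×10³) = 4.082×10⁻⁸ N⁻¹.
P = 0.0008687 / 4.082×10⁻⁸ = 21280 N = 21.28 kN.
σ_{concrete} = P/A₂ = 21280/1975 = 10.77 MPa, compressive.

σ ≈ 10.8 MPa (compressive)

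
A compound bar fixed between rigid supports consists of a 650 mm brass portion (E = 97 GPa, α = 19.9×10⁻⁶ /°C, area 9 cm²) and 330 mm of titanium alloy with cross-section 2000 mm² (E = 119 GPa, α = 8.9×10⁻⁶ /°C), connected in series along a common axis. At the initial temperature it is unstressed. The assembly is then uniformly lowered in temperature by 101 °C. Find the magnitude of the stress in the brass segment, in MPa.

With the walls removed the bar would change length by δ_free = Σ αᵢΔT Lᵢ = 19.9×10⁻⁶×101×650 + 8.9×10⁻⁶×101×330 = 1.603 mm.
The rigid supports impose zero overall length change; the single axial force P common to all segments must satisfy P Σ Lᵢ/(AᵢEᵢ) = δ_free.
Σ Lᵢ/(AᵢEᵢ) = 650/(900×97×10³) + 330/(2000×119×10³) = 8.832×10⁻⁶ mm/N.
Hence P = δ_free / Σ(L/AE) = 1.603/8.832×10⁻⁶ = 181.5 kN (tensile).
σ_{brass} = P / A = 181500 / 900 = 201.7 MPa.

σ ≈ 202 MPa (tensile)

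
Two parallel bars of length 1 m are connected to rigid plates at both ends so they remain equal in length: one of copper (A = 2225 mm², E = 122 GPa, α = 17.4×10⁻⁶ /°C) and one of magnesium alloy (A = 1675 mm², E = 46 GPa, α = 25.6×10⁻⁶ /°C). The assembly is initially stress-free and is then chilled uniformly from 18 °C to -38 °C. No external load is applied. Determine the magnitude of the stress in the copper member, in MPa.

σ ≈ 12.4 MPa (compressive)

The magnesium alloy has the larger α, so on cooling it would change length more than the copper if both were free. The rigid plates force a common final length, so the magnesium alloy is put into tension and the copper into compression, with equal and opposite forces P (no external load).
Setting the final lengths equal and cancelling L: (α₁ − α₂)ΔT = P/(A₁E₁) + P/(A₂E₂).
|α₁ − α₂|·ΔT = 8.2×10⁻⁶ × 56 = 0.0004592.
1/(A₁E₁) + 1/(A₂E₂) = 1/(2225×122×10³) + 1/(1675×46×10³) = 1.666×10⁻⁸ N⁻¹.
So P = 0.0004592 / 1.666×10⁻⁸ = 27.56 kN.
σ_{copper} = P/A₁ = 27560/2225 = 12.39 MPa, compressive.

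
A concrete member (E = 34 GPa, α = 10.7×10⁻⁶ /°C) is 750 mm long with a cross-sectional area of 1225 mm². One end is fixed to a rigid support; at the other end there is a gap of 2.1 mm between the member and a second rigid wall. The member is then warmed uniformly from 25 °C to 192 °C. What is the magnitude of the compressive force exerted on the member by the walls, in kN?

P ≈ 0 kN

Unrestrained expansion: δ_free = αΔT L = 10.7×10⁻⁶ × 167 × 750 = 1.34 mm.
This is smaller than the 2.1 mm clearance, so the member expands freely without reaching the stop — the stress is zero.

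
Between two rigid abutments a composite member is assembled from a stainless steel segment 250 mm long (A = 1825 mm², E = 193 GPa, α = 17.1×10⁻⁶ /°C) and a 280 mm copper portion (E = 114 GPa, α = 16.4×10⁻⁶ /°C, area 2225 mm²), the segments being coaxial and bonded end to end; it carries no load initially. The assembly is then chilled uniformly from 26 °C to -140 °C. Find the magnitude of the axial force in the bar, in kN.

Free thermal contraction of the whole bar: Σ αᵢΔT Lᵢ = 17.1×10⁻⁶×166×250 + 16.4×10⁻⁶×166×280 = 1.472 mm.
The rigid supports impose zero overall length change; the single axial force P common to all segments must satisfy P Σ Lᵢ/(AᵢEᵢ) = δ_free.
The series flexibility is Σ Lᵢ/(AᵢEᵢ) = 250/(1825×193×10³) + 280/(2225×114×10³) = 1.814×10⁻⁶ mm/N.
So P = 1.472 / 1.814×10⁻⁶ = 811.6 kN, tensile.

P ≈ 812 kN (tensile)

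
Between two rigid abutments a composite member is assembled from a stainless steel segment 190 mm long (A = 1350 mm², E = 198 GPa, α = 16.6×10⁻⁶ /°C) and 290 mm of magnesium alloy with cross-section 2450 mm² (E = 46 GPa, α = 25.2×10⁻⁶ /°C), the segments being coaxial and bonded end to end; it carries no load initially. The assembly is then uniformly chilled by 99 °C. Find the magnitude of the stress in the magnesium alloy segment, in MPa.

σ ≈ 129 MPa (tensile)

With the walls removed the bar would change length by δ_free = Σ αᵢΔT Lᵢ = 16.6×10⁻⁶×99×190 + 25.2×10⁻⁶×99×290 = 1.036 mm.
Since the ends are fixed, an axial force P builds up, equal in every segment, with P · Σ Lᵢ/(AᵢEᵢ) = δ_free.
The series flexibility is Σ Lᵢ/(AᵢEᵢ) = 190/(1350×198×10³) + 290/(2450×46×10³) = 3.284×10⁻⁶ mm/N.
P = 1.036 / 3.284×10⁻⁶ = 315400 N = 315.4 kN, tensile.
σ_{magnesium alloy} = P / A = 315400 / 2450 = 128.7 MPa.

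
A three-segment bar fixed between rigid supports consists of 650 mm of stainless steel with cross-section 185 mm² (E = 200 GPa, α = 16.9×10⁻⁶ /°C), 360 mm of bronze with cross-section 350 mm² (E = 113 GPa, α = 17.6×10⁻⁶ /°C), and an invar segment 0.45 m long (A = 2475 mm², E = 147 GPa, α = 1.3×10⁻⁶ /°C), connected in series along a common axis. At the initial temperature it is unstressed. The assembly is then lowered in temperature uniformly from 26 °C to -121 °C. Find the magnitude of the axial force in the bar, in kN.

P ≈ 94.3 kN (tensile)

If the supports were absent, the total length change would be Σ αᵢΔT Lᵢ = 16.9×10⁻⁶×147×650 + 17.6×10⁻⁶×147×360 + 1.3×10⁻⁶×147×450 = 2.632 mm.
The walls prevent any net length change, so an axial force P (same in every segment) develops. Compatibility: P · Σ Lᵢ/(AᵢEᵢ) = δ_free.
Σ Lᵢ/(AᵢEᵢ) = 650/(185×200×10³) + 360/(350×113×10³) + 450/(2475×147×10³) = 2.791×10⁻⁵ mm/N.
So P = 2.632 / 2.791×10⁻⁵ = 94.32 kN, tensile.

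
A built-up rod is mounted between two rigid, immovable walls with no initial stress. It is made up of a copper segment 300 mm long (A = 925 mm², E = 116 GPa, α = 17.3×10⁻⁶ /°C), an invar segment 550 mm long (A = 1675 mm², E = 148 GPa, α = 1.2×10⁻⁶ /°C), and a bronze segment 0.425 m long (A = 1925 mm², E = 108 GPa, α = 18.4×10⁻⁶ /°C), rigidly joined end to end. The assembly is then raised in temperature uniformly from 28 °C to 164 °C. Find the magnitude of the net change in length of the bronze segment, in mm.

|ΔL| ≈ 0.525 mm

If the supports were absent, the total length change would be Σ αᵢΔT Lᵢ = 17.3×10⁻⁶×136×300 + 1.2×10⁻⁶×136×550 + 18.4×10⁻⁶×136×425 = 1.859 mm.
The walls prevent any net length change, so an axial force P (same in every segment) develops. Compatibility: P · Σ Lᵢ/(AᵢEᵢ) = δ_free.
Σ Lᵢ/(AᵢEᵢ) = 300/(925×116×10³) + 550/(1675×148×10³) + 425/(1925×108×10³) = 7.059×10⁻⁶ mm/N.
Hence P = δ_free / Σ(L/AE) = 1.859/7.059×10⁻⁶ = 263.4 kN (compressive).
For the bronze segment, free thermal change = 18.4×10⁻⁶×136×425 = 1.064 mm and elastic change from P = 263400×425/(1925×108×10³) = 0.5384 mm; these oppose, so the net change is 0.525 mm (segment lengthens).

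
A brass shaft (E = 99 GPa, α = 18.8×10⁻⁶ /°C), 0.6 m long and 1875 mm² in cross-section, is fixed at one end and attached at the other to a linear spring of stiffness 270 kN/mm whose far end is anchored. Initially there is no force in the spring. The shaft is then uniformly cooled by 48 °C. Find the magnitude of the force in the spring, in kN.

If the spring were absent the shaft would shorten by αΔT L = 18.8×10⁻⁶ × 48 × 600 = 0.5414 mm.
Let P be the tensile force in the spring. The shaft extends elastically by PL/(AE) and the spring stretches by P/k; together these equal δ_free.
So P = δ_free / [L/(AE) + 1/k] = 0.5414 / [ 600/(1875×99×10³) + 1/(270×10³) ].
P = 0.5414 / 6.936×10⁻⁶ = 78060 N.

P ≈ 78.1 kN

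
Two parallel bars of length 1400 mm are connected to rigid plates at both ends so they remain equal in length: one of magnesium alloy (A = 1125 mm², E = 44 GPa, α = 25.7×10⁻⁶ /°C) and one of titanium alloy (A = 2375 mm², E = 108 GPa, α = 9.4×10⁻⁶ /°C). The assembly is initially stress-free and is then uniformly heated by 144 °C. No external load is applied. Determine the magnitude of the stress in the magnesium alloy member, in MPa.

σ ≈ 86.6 MPa (compressive)

The magnesium alloy has the larger α, so on heating it would change length more than the titanium alloy if both were free. The rigid plates force a common final length, so the magnesium alloy is put into compression and the titanium alloy into tension, with equal and opposite forces P (no external load).
Equating the net (thermal + elastic) strains gives |α₁ − α₂|·ΔT = P·[1/(A₁E₁) + 1/(A₂E₂)].
|α₁ − α₂|·ΔT = 16.3×10⁻⁶ × 144 = 0.002347.
1/(A₁E₁) + 1/(A₂E₂) = 1/(1125×44×10³) + 1/(2375×108×10³) = 2.41×10⁻⁸ N⁻¹.
P = 0.002347 / 2.41×10⁻⁸ = 97390 N = 97.39 kN.
σ_{magnesium alloy} = P/A₁ = 97390/1125 = 86.57 MPa, compressive.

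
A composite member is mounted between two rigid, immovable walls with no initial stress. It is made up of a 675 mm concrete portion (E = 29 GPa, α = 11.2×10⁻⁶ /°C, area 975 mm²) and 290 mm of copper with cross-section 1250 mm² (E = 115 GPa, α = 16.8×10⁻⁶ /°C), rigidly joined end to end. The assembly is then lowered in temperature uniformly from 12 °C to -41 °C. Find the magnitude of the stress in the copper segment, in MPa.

σ ≈ 20.4 MPa (tensile)

Free thermal contraction of the whole bar: Σ αᵢΔT Lᵢ = 11.2×10⁻⁶×53×675 + 16.8×10⁻⁶×53×290 = 0.6589 mm.
The rigid supports impose zero overall length change; the single axial force P common to all segments must satisfy P Σ Lᵢ/(AᵢEᵢ) = δ_free.
Σ Lᵢ/(AᵢEᵢ) = 675/(975×29×10³) + 290/(1250×115×10³) = 2.589×10⁻⁵ mm/N.
So P = 0.6589 / 2.589×10⁻⁵ = 25.45 kN, tensile.
σ_{copper} = P / A = 25450 / 1250 = 20.36 MPa.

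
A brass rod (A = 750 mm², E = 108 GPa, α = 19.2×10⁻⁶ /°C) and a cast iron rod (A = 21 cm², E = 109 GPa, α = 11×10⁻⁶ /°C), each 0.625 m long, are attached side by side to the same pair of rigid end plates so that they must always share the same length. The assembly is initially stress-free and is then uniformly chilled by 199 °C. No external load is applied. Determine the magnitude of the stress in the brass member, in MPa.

σ ≈ 130 MPa (tensile)

Both members must finish at the same length. With the larger α, the brass tends to over-contract; the plates restrain it, putting the brass in tension and the cast iron in compression. With no external load the two internal forces are equal and opposite, magnitude P.
Equating the net (thermal + elastic) strains gives |α₁ − α₂|·ΔT = P·[1/(A₁E₁) + 1/(A₂E₂)].
|α₁ − α₂|·ΔT = 8.2×10⁻⁶ × 199 = 0.001632.
1/(A₁E₁) + 1/(A₂E₂) = 1/(750×108×10³) + 1/(2100×109×10³) = 1.671×10⁻⁸ N⁻¹.
P = 0.001632 / 1.671×10⁻⁸ = 97630 N = 97.63 kN.
σ_{brass} = P/A₁ = 97630/750 = 130.2 MPa, tensile.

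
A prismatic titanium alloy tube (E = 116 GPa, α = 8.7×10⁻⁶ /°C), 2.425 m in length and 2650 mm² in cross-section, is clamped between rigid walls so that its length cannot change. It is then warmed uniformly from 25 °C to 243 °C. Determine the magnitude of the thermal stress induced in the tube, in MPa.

With length fixed, the mechanical strain must cancel the thermal strain αΔT = 8.7×10⁻⁶ × 218 = 1896.6×10⁻⁶.
Hence σ = E·αΔT = 116×10³ × 1896.6×10⁻⁶ = 220 MPa, compressive.

σ ≈ 220 MPa (compressive)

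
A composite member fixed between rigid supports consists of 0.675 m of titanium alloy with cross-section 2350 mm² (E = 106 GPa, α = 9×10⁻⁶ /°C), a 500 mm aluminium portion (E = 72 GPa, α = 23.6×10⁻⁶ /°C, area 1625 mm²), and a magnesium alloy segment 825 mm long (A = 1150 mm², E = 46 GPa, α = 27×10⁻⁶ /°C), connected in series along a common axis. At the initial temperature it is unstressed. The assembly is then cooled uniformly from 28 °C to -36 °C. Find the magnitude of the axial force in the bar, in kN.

Free thermal contraction of the whole bar: Σ αᵢΔT Lᵢ = 9×10⁻⁶×64×675 + 23.6×10⁻⁶×64×500 + 27×10⁻⁶×64×825 = 2.57 mm.
The walls prevent any net length change, so an axial force P (same in every segment) develops. Compatibility: P · Σ Lᵢ/(AᵢEᵢ) = δ_free.
The series flexibility is Σ Lᵢ/(AᵢEᵢ) = 675/(2350×106×10³) + 500/(1625×72×10³) + 825/(1150×46×10³) = 2.258×10⁻⁵ mm/N.
So P = 2.57 / 2.258×10⁻⁵ = 113.8 kN, tensile.

P ≈ 114 kN (tensile)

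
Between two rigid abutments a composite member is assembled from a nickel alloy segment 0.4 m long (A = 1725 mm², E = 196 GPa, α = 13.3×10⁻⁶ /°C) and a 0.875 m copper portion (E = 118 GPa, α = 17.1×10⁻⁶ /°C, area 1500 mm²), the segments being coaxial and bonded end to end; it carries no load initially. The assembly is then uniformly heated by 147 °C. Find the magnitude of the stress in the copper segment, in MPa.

σ ≈ 324 MPa (compressive)

If the supports were absent, the total length change would be Σ αᵢΔT Lᵢ = 13.3×10⁻⁶×147×400 + 17.1×10⁻⁶×147×875 = 2.982 mm.
The rigid supports impose zero overall length change; the single axial force P common to all segments must satisfy P Σ Lᵢ/(AᵢEᵢ) = δ_free.
The series flexibility is Σ Lᵢ/(AᵢEᵢ) = 400/(1725×196×10³) + 875/(1500×118×10³) = 6.127×10⁻⁶ mm/N.
P = 2.982 / 6.127×10⁻⁶ = 486700 N = 486.7 kN, compressive.
σ_{copper} = P / A = 486700 / 1500 = 324.4 MPa.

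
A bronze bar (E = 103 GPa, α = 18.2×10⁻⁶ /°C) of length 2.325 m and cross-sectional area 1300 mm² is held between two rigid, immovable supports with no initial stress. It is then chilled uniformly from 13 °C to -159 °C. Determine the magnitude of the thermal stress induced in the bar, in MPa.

σ ≈ 322 MPa (tensile)

Because both ends are immovable the net strain is zero, and the suppressed thermal strain is αΔT = 18.2×10⁻⁶ × 172 = 3130.4×10⁻⁶.
The stress required to suppress this strain is σ = Eε = 103×10³ × 3130.4×10⁻⁶ = 322.4 MPa, tensile since the bar is trying to contract.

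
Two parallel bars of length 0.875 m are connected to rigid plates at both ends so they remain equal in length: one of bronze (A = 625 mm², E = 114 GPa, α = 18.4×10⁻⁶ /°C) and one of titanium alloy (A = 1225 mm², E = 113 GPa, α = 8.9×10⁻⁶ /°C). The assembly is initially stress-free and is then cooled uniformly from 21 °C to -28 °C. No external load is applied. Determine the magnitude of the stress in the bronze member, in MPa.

σ ≈ 35 MPa (tensile)

Both members must finish at the same length. With the larger α, the bronze tends to over-contract; the plates restrain it, putting the bronze in tension and the titanium alloy in compression. With no external load the two internal forces are equal and opposite, magnitude P.
Setting the final lengths equal and cancelling L: (α₁ − α₂)ΔT = P/(A₁E₁) + P/(A₂E₂).
|α₁ − α₂|·ΔT = 9.5×10⁻⁶ × 49 = 0.0004655.
1/(A₁E₁) + 1/(A₂E₂) = 1/(625×114×10³) + 1/(1225×113×10³) = 2.126×10⁻⁸ N⁻¹.
So P = 0.0004655 / 2.126×10⁻⁸ = 21.9 kN.
σ_{bronze} = P/A₁ = 21900/625 = 35.03 MPa, tensile.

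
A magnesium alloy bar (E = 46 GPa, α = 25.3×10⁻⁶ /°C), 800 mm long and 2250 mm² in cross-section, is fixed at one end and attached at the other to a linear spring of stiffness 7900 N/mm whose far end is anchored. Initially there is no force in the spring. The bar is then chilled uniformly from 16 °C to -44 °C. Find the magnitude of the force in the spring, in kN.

The unrestrained thermal change is αΔT L = 25.3×10⁻⁶ × 60 × 800 = 1.214 mm.
Let P be the tensile force in the spring. The bar extends elastically by PL/(AE) and the spring stretches by P/k; together these equal δ_free.
So P = δ_free / [L/(AE) + 1/k] = 1.214 / [ 800/(2250×46×10³) + 1/(7900) ].
P = 1.214 / 0.0001343 = 9042 N.

P ≈ 9.04 kN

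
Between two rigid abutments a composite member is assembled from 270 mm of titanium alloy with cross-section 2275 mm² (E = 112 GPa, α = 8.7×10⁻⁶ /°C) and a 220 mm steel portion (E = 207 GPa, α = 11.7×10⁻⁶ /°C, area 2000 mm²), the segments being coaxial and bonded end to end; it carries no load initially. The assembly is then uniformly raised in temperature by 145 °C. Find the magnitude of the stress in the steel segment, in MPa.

With the walls removed the bar would change length by δ_free = Σ αᵢΔT Lᵢ = 8.7×10⁻⁶×145×270 + 11.7×10⁻⁶×145×220 = 0.7138 mm.
The rigid supports impose zero overall length change; the single axial force P common to all segments must satisfy P Σ Lᵢ/(AᵢEᵢ) = δ_free.
The series flexibility is Σ Lᵢ/(AᵢEᵢ) = 270/(2275×112×10³) + 220/(2000×207×10³) = 1.591×10⁻⁶ mm/N.
So P = 0.7138 / 1.591×10⁻⁶ = 448.7 kN, compressive.
σ_{steel} = P / A = 448700 / 2000 = 224.3 MPa.

σ ≈ 224 MPa (compressive)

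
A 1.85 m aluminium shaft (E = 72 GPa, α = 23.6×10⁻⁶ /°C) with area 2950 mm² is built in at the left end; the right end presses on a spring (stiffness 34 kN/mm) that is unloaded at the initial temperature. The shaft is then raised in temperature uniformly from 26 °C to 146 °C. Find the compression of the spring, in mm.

If the spring were absent the shaft would lengthen by αΔT L = 23.6×10⁻⁶ × 120 × 1850 = 5.239 mm.
With a force P in the spring, the elastic change of the shaft is PL/(AE) and that of the spring is P/k; compatibility requires their sum to equal δ_free.
So P = δ_free / [L/(AE) + 1/k] = 5.239 / [ 1850/(2950×72×10³) + 1/(34×10³) ].
P = 5.239 / 3.812×10⁻⁵ = 137400 N.
Spring compression = P/k = 137400/(34×10³) = 4.042 mm.

δ ≈ 4.04 mm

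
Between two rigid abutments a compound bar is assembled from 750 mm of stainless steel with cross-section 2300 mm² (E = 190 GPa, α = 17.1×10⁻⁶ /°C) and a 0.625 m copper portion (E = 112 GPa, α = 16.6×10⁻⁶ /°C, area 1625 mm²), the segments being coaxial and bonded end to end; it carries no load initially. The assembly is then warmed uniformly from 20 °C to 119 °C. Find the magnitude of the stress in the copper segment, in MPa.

With the walls removed the bar would change length by δ_free = Σ αᵢΔT Lᵢ = 17.1×10⁻⁶×99×750 + 16.6×10⁻⁶×99×625 = 2.297 mm.
The rigid supports impose zero overall length change; the single axial force P common to all segments must satisfy P Σ Lᵢ/(AᵢEᵢ) = δ_free.
Σ Lᵢ/(AᵢEᵢ) = 750/(2300×190×10³) + 625/(1625×112×10³) = 5.15×10⁻⁶ mm/N.
P = 2.297 / 5.15×10⁻⁶ = 446000 N = 446 kN, compressive.
σ_{copper} = P / A = 446000 / 1625 = 274.4 MPa.

σ ≈ 274 MPa (compressive)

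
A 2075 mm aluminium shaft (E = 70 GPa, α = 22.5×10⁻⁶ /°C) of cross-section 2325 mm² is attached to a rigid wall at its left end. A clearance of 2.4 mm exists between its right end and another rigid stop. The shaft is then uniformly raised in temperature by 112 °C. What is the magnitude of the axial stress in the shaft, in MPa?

If the wall were absent the shaft would grow by αΔT L = 22.5×10⁻⁶ × 112 × 2075 = 5.229 mm.
The gap closes (δ_free > 2.4 mm) and the wall then resists a further 5.229 − 2.4 = 2.829 mm of expansion.
That suppressed elongation corresponds to σ = E·Δ/L = 70×10³ × 2.829/2075 = 95.44 MPa.

σ ≈ 95.4 MPa (compressive)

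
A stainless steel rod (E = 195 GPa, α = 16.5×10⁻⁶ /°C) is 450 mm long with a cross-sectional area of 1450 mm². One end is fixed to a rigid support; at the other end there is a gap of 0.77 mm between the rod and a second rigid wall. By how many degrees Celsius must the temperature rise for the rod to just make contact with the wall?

The gap closes when αΔT L = 0.77 mm, since the rod is still unstressed at that instant.
So ΔT = g/(αL) = 0.77/(16.5×10⁻⁶ × 450) = 103.7 °C.

ΔT ≈ 104 °C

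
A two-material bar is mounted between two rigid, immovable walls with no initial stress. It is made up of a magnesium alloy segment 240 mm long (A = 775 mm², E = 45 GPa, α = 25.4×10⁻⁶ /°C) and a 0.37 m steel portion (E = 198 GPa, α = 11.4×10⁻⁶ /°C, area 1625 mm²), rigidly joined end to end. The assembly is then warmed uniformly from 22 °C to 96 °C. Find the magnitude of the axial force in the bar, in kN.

P ≈ 95 kN (compressive)

With the walls removed the bar would change length by δ_free = Σ αᵢΔT Lᵢ = 25.4×10⁻⁶×74×240 + 11.4×10⁻⁶×74×370 = 0.7632 mm.
The walls prevent any net length change, so an axial force P (same in every segment) develops. Compatibility: P · Σ Lᵢ/(AᵢEᵢ) = δ_free.
Σ Lᵢ/(AᵢEᵢ) = 240/(775×45×10³) + 370/(1625×198×10³) = 8.032×10⁻⁶ mm/N.
Hence P = δ_free / Σ(L/AE) = 0.7632/8.032×10⁻⁶ = 95.03 kN (compressive).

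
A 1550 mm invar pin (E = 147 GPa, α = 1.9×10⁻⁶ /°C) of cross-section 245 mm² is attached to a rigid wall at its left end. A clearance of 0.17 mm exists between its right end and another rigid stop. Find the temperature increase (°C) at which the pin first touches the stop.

The gap closes when αΔT L = 0.17 mm, since the pin is still unstressed at that instant.
ΔT = 0.17 / (1.9×10⁻⁶ × 1550) = 57.72 °C.

ΔT ≈ 57.7 °C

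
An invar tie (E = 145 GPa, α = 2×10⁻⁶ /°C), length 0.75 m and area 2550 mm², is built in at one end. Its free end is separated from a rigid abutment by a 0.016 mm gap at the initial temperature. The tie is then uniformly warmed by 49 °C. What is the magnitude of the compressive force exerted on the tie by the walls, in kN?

P ≈ 28.3 kN

Free thermal elongation = αΔT L = 2×10⁻⁶ × 49 × 750 = 0.0735 mm.
After closing the 0.016 mm clearance, 0.0735 − 0.016 = 0.0575 mm of expansion remains to be suppressed by the wall.
So σ = E(δ_free − g)/L = 145×10³ × 0.0575/750 = 11.12 MPa.
P = σA = 11.12 × 2550 = 28.35 kN.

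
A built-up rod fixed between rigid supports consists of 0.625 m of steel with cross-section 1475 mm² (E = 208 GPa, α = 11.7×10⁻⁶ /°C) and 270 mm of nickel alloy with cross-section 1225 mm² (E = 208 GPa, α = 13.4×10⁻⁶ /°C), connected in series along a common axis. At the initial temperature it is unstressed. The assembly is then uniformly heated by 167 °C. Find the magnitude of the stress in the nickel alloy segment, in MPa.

σ ≈ 481 MPa (compressive)

If the supports were absent, the total length change would be Σ αᵢΔT Lᵢ = 11.7×10⁻⁶×167×625 + 13.4×10⁻⁶×167×270 = 1.825 mm.
Since the ends are fixed, an axial force P builds up, equal in every segment, with P · Σ Lᵢ/(AᵢEᵢ) = δ_free.
The series flexibility is Σ Lᵢ/(AᵢEᵢ) = 625/(1475×208×10³) + 270/(1225×208×10³) = 3.097×10⁻⁶ mm/N.
So P = 1.825 / 3.097×10⁻⁶ = 589.4 kN, compressive.
σ_{nickel alloy} = P / A = 589400 / 1225 = 481.2 MPa.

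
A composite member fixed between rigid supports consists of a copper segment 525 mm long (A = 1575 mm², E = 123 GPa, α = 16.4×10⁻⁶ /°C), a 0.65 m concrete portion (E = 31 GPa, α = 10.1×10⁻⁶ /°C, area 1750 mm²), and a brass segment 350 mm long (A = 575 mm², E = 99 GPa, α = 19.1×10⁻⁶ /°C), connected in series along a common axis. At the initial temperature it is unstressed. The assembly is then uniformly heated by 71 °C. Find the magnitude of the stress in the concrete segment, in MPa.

Free thermal expansion of the whole bar: Σ αᵢΔT Lᵢ = 16.4×10⁻⁶×71×525 + 10.1×10⁻⁶×71×650 + 19.1×10⁻⁶×71×350 = 1.552 mm.
The walls prevent any net length change, so an axial force P (same in every segment) develops. Compatibility: P · Σ Lᵢ/(AᵢEᵢ) = δ_free.
Σ Lᵢ/(AᵢEᵢ) = 525/(1575×123×10³) + 650/(1750×31×10³) + 350/(575×99×10³) = 2.084×10⁻⁵ mm/N.
P = 1.552 / 2.084×10⁻⁵ = 74470 N = 74.47 kN, compressive.
σ_{concrete} = P / A = 74470 / 1750 = 42.56 MPa.

σ ≈ 42.6 MPa (compressive)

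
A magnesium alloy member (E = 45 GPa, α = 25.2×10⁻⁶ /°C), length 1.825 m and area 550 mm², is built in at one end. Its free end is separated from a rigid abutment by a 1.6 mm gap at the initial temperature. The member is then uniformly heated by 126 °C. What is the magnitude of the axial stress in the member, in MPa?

σ ≈ 103 MPa (compressive)

If the wall were absent the member would grow by αΔT L = 25.2×10⁻⁶ × 126 × 1825 = 5.795 mm.
After closing the 1.6 mm clearance, 5.795 − 1.6 = 4.195 mm of expansion remains to be suppressed by the wall.
Compatibility: PL/(AE) = 4.195 mm, so σ = P/A = E × (4.195/1825) = 103.4 MPa.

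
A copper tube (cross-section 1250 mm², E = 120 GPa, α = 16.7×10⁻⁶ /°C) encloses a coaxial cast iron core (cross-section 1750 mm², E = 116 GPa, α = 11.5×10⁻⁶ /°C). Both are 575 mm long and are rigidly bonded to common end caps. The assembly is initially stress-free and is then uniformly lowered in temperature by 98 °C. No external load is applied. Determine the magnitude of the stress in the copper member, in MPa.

Equilibrium of a rigid end plate with no external load gives equal and opposite internal forces ±P in the two members. Since α_{copper} > α_{cast iron}, cooling drives the copper into tension and the cast iron into compression.
Equating the net (thermal + elastic) strains gives |α₁ − α₂|·ΔT = P·[1/(A₁E₁) + 1/(A₂E₂)].
|α₁ − α₂|·ΔT = 5.2×10⁻⁶ × 98 = 0.0005096.
1/(A₁E₁) + 1/(A₂E₂) = 1/(1250×120×10³) + 1/(1750×116×10³) = 1.159×10⁻⁸ N⁻¹.
So P = 0.0005096 / 1.159×10⁻⁸ = 43.96 kN.
σ_{copper} = P/A₁ = 43960/1250 = 35.17 MPa, tensile.

σ ≈ 35.2 MPa (tensile)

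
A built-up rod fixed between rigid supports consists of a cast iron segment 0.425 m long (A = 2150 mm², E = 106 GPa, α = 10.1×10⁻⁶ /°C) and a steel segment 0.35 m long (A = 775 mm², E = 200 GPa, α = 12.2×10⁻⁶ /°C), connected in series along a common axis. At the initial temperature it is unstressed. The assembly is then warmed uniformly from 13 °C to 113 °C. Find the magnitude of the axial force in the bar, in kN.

P ≈ 208 kN (compressive)

If the supports were absent, the total length change would be Σ αᵢΔT Lᵢ = 10.1×10⁻⁶×100×425 + 12.2×10⁻⁶×100×350 = 0.8562 mm.
The walls prevent any net length change, so an axial force P (same in every segment) develops. Compatibility: P · Σ Lᵢ/(AᵢEᵢ) = δ_free.
Σ Lᵢ/(AᵢEᵢ) = 425/(2150×106×10³) + 350/(775×200×10³) = 4.123×10⁻⁶ mm/N.
P = 0.8562 / 4.123×10⁻⁶ = 207700 N = 207.7 kN, compressive.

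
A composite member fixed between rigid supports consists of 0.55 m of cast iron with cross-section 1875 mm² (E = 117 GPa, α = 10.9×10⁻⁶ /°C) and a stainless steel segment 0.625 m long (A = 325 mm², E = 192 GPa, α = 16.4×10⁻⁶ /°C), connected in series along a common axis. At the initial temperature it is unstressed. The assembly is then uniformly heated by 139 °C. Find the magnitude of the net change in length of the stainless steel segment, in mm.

Free thermal expansion of the whole bar: Σ αᵢΔT Lᵢ = 10.9×10⁻⁶×139×550 + 16.4×10⁻⁶×139×625 = 2.258 mm.
The rigid supports impose zero overall length change; the single axial force P common to all segments must satisfy P Σ Lᵢ/(AᵢEᵢ) = δ_free.
The series flexibility is Σ Lᵢ/(AᵢEᵢ) = 550/(1875×117×10³) + 625/(325×192×10³) = 1.252×10⁻⁵ mm/N.
So P = 2.258 / 1.252×10⁻⁵ = 180.3 kN, compressive.
For the stainless steel segment, free thermal change = 16.4×10⁻⁶×139×625 = 1.425 mm and elastic change from P = 180300×625/(325×192×10³) = 1.806 mm; these oppose, so the net change is 0.381 mm (segment shortens).

|ΔL| ≈ 0.381 mm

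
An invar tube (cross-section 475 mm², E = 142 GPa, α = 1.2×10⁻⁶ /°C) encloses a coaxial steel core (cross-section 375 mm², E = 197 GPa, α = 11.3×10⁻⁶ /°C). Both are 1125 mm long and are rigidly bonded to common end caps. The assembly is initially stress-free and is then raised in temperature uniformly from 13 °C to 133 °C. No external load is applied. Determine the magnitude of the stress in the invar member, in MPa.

σ ≈ 90 MPa (tensile)

The steel has the larger α, so on heating it would change length more than the invar if both were free. The rigid plates force a common final length, so the steel is put into compression and the invar into tension, with equal and opposite forces P (no external load).
Setting the final lengths equal and cancelling L: (α₁ − α₂)ΔT = P/(A₁E₁) + P/(A₂E₂).
|α₁ − α₂|·ΔT = 10.1×10⁻⁶ × 120 = 0.001212.
1/(A₁E₁) + 1/(A₂E₂) = 1/(475×142×10³) + 1/(375×197×10³) = 2.836×10⁻⁸ N⁻¹.
So P = 0.001212 / 2.836×10⁻⁸ = 42.73 kN.
σ_{invar} = P/A₁ = 42730/475 = 89.96 MPa, tensile.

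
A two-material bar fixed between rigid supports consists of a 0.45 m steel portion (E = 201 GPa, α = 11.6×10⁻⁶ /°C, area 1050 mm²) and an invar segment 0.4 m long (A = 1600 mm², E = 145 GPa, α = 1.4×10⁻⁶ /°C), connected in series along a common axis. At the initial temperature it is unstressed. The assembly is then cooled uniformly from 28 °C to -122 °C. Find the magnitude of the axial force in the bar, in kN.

Free thermal contraction of the whole bar: Σ αᵢΔT Lᵢ = 11.6×10⁻⁶×150×450 + 1.4×10⁻⁶×150×400 = 0.867 mm.
The rigid supports impose zero overall length change; the single axial force P common to all segments must satisfy P Σ Lᵢ/(AᵢEᵢ) = δ_free.
Σ Lᵢ/(AᵢEᵢ) = 450/(1050×201×10³) + 400/(1600×145×10³) = 3.856×10⁻⁶ mm/N.
So P = 0.867 / 3.856×10⁻⁶ = 224.8 kN, tensile.

P ≈ 225 kN (tensile)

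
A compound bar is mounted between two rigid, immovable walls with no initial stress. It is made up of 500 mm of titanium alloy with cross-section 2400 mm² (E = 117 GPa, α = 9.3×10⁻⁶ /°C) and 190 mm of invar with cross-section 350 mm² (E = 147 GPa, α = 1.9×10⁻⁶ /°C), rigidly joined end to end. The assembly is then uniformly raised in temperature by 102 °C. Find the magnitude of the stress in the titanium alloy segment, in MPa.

With the walls removed the bar would change length by δ_free = Σ αᵢΔT Lᵢ = 9.3×10⁻⁶×102×500 + 1.9×10⁻⁶×102×190 = 0.5111 mm.
The rigid supports impose zero overall length change; the single axial force P common to all segments must satisfy P Σ Lᵢ/(AᵢEᵢ) = δ_free.
Σ Lᵢ/(AᵢEᵢ) = 500/(2400×117×10³) + 190/(350×147×10³) = 5.474×10⁻⁶ mm/N.
So P = 0.5111 / 5.474×10⁻⁶ = 93.38 kN, compressive.
σ_{titanium alloy} = P / A = 93380 / 2400 = 38.91 MPa.

σ ≈ 38.9 MPa (compressive)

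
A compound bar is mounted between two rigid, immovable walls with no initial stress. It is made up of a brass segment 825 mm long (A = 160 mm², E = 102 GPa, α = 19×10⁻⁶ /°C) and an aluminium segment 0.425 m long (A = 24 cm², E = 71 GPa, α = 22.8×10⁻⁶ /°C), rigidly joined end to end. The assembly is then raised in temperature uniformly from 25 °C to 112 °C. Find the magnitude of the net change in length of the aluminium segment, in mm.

Free thermal expansion of the whole bar: Σ αᵢΔT Lᵢ = 19×10⁻⁶×87×825 + 22.8×10⁻⁶×87×425 = 2.207 mm.
The walls prevent any net length change, so an axial force P (same in every segment) develops. Compatibility: P · Σ Lᵢ/(AᵢEᵢ) = δ_free.
The series flexibility is Σ Lᵢ/(AᵢEᵢ) = 825/(160×102×10³) + 425/(2400×71×10³) = 5.305×10⁻⁵ mm/N.
P = 2.207 / 5.305×10⁻⁵ = 41600 N = 41.6 kN, compressive.
For the aluminium segment, free thermal change = 22.8×10⁻⁶×87×425 = 0.843 mm and elastic change from P = 41600×425/(2400×71×10³) = 0.1038 mm; these oppose, so the net change is 0.739 mm (segment lengthens).

|ΔL| ≈ 0.739 mm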